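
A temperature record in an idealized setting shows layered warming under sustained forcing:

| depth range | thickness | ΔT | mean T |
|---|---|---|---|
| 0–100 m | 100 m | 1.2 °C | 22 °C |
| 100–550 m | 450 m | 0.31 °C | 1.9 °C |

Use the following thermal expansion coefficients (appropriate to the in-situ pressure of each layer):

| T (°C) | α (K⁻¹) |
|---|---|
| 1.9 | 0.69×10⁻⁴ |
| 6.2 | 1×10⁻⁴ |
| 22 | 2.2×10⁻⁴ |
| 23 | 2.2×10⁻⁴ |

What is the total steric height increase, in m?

Layer 1 at 22 °C → α = 2.2×10⁻⁴ K⁻¹
Layer 2 at 1.9 °C → α = 0.69×10⁻⁴ K⁻¹
2.2×10⁻⁴ × 1.2 × 100 = 0.02640 m
450 × 0.31 × 0.69×10⁻⁴ = 0.0096255 m
Δh = 0.02640 + 0.0096255 = 0.0360255 m ≈ 0.036 m

0.036 m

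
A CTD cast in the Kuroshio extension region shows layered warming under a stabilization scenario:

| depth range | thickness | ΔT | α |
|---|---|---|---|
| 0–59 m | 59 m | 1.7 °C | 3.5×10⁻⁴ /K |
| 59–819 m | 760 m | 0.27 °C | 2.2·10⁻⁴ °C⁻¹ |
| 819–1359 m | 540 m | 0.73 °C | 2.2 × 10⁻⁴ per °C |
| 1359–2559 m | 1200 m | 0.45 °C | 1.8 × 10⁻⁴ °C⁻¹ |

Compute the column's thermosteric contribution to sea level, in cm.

3.5×10⁻⁴ × 59 × 1.7 = 0.035105 m
2.2×10⁻⁴ × 760 × 0.27 = 0.045144 m
2.2×10⁻⁴ × 0.73 × 540 = 0.086724 m
1200 × 0.45 × 1.8×10⁻⁴ = 0.09720 m
Δh = 0.035105 + 0.045144 + 0.086724 + 0.09720 = 0.264173 m ≈ 26.4 cm

Δh ≈ 26.4 cm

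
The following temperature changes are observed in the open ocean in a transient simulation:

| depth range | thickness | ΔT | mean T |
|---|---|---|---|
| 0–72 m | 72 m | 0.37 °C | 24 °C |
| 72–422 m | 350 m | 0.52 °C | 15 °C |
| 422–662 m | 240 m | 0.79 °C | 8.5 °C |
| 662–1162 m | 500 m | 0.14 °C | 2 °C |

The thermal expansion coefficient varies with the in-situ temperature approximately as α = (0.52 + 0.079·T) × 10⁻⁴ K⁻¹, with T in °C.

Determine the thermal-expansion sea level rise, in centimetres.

6.48 cm of thermosteric rise

Layer 1: α = (0.52 + 0.079×24)×10⁻⁴ = 2.416×10⁻⁴ K⁻¹
Layer 2: α = (0.52 + 0.079×15)×10⁻⁴ = 1.705×10⁻⁴ K⁻¹
Layer 3: α = (0.52 + 0.079×8.5)×10⁻⁴ = 1.1915×10⁻⁴ K⁻¹
Layer 4: α = (0.52 + 0.079×2)×10⁻⁴ = 0.678×10⁻⁴ K⁻¹
0–72 m: 0.37 × 72 × 2.416×10⁻⁴ = 0.006436224 m
72–422 m: 0.52 × 350 × 1.705×10⁻⁴ = 0.031031 m
0.79 × 1.1915×10⁻⁴ × 240 = 0.02259084 m
500 × 0.14 × 0.678×10⁻⁴ = 0.004746 m
Δh = 0.006436224 + 0.031031 + 0.02259084 + 0.004746 = 0.064804064 m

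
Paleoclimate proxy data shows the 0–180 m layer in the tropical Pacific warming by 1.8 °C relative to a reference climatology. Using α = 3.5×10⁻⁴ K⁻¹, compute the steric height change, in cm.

Δh = αΔT·H = 3.5×10⁻⁴ × 1.8 × 180 = 0.11340 m

11.3 cm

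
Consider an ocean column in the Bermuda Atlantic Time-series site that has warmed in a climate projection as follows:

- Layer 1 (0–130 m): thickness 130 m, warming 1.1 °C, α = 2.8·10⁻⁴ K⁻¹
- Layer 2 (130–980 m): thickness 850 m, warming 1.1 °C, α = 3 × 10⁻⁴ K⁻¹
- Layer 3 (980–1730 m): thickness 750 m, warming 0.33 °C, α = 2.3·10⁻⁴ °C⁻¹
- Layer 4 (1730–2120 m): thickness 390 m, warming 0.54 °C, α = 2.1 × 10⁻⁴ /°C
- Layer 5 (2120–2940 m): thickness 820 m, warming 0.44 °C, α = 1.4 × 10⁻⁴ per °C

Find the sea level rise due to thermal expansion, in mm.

472 mm of thermosteric rise

0–130 m: 2.8×10⁻⁴ × 130 × 1.1 = 0.04004 m
Layer 2: 1.1 × 3×10⁻⁴ × 850 = 0.28050 m
2.3×10⁻⁴ × 750 × 0.33 = 0.056925 m
1730–2120 m: 2.1×10⁻⁴ × 0.54 × 390 = 0.044226 m
Layer 5: 0.44 × 1.4×10⁻⁴ × 820 = 0.050512 m
Δh = 0.04004 + 0.28050 + 0.056925 + 0.044226 + 0.050512 = 0.472203 m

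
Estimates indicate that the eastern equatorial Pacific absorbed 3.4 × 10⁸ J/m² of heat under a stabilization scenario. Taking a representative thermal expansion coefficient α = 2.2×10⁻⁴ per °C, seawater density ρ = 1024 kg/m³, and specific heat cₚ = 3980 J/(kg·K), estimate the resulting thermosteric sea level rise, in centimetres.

Δh = αQ/(ρcₚ) = 2.2×10⁻⁴ × 3.4×10⁸ / (1024 × 3980) ≈ 0.018353 m

Δh ≈ 1.84 cm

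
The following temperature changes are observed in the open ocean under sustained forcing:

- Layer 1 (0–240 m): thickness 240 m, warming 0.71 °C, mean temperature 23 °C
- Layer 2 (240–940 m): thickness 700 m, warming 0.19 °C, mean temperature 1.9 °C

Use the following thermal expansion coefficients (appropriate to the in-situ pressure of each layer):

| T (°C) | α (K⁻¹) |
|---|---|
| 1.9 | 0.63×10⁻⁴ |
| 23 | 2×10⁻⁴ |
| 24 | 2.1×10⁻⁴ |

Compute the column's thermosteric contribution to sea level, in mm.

Layer 1 at 23 °C → α = 2×10⁻⁴ K⁻¹
Layer 2 at 1.9 °C → α = 0.63×10⁻⁴ K⁻¹
0.71 × 2×10⁻⁴ × 240 = 0.03408 m
0.19 × 0.63×10⁻⁴ × 700 = 0.008379 m
Δh = 0.03408 + 0.008379 = 0.042459 m

42.5 mm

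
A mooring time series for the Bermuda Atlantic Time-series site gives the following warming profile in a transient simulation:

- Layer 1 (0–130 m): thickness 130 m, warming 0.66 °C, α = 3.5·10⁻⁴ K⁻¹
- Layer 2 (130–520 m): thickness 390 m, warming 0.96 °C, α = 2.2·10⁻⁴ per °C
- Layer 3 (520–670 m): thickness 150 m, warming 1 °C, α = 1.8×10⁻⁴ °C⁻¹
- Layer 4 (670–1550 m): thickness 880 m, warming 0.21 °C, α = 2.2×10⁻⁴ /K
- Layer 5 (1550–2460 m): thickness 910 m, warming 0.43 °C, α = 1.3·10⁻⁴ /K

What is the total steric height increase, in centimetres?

Layer 1: 130 × 3.5×10⁻⁴ × 0.66 = 0.03003 m
130–520 m: 390 × 0.96 × 2.2×10⁻⁴ = 0.082368 m
520–670 m: 150 × 1.8×10⁻⁴ × 1 = 0.02700 m
Layer 4: 2.2×10⁻⁴ × 0.21 × 880 = 0.040656 m
1550–2460 m: 1.3×10⁻⁴ × 0.43 × 910 = 0.050869 m
Δh = 0.03003 + 0.082368 + 0.02700 + 0.040656 + 0.050869 = 0.230923 m

Δh ≈ 23.1 cm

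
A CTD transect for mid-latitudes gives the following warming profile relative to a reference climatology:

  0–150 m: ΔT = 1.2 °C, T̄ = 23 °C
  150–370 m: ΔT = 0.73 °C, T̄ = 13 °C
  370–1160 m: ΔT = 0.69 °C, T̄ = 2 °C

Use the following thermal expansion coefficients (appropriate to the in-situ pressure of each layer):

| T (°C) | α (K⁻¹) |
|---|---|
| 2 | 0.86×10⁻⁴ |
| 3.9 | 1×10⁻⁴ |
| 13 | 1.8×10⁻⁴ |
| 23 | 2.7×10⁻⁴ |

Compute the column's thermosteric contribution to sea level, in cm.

Layer 1 at 23 °C → α = 2.7×10⁻⁴ K⁻¹
Layer 2 at 13 °C → α = 1.8×10⁻⁴ K⁻¹
Layer 3 at 2 °C → α = 0.86×10⁻⁴ K⁻¹
0–150 m: 150 × 2.7×10⁻⁴ × 1.2 = 0.04860 m
150–370 m: 220 × 0.73 × 1.8×10⁻⁴ = 0.028908 m
370–1160 m: 0.69 × 0.86×10⁻⁴ × 790 = 0.0468786 m
Δh = 0.04860 + 0.028908 + 0.0468786 = 0.1243866 m

Δh ≈ 12 cm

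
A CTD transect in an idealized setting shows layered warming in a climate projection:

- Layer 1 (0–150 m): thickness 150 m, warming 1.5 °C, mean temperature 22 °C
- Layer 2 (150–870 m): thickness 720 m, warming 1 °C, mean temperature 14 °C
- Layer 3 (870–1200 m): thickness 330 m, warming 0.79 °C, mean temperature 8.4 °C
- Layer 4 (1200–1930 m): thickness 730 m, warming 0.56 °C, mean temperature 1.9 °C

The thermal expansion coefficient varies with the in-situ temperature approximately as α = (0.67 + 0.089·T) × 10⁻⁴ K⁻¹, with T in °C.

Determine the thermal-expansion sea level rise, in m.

Layer 1: α = (0.67 + 0.089×22)×10⁻⁴ = 2.628×10⁻⁴ K⁻¹
Layer 2: α = (0.67 + 0.089×14)×10⁻⁴ = 1.916×10⁻⁴ K⁻¹
Layer 3: α = (0.67 + 0.089×8.4)×10⁻⁴ = 1.4176×10⁻⁴ K⁻¹
Layer 4: α = (0.67 + 0.089×1.9)×10⁻⁴ = 0.8391×10⁻⁴ K⁻¹
2.628×10⁻⁴ × 1.5 × 150 = 0.05913 m
150–870 m: 720 × 1 × 1.916×10⁻⁴ = 0.137952 m
Layer 3: 1.4176×10⁻⁴ × 330 × 0.79 = 0.036956832 m
1200–1930 m: 0.8391×10⁻⁴ × 0.56 × 730 = 0.034302408 m
Δh = 0.05913 + 0.137952 + 0.036956832 + 0.034302408 = 0.26834124 m

Δh = 0.268 m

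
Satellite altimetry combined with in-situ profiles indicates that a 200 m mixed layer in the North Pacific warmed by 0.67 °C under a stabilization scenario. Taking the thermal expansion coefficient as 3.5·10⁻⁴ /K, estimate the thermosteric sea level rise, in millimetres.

Δh = αΔT·H = 3.5×10⁻⁴ × 0.67 × 200 = 0.04690 m

46.9 mm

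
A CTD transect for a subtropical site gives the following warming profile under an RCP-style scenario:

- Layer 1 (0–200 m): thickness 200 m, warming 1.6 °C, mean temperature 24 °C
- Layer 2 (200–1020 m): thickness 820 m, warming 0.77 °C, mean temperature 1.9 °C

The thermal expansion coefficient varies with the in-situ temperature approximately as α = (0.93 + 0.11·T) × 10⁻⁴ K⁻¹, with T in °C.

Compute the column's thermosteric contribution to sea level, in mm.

186 mm of thermosteric rise

Layer 1: α = (0.93 + 0.11×24)×10⁻⁴ = 3.57×10⁻⁴ K⁻¹
Layer 2: α = (0.93 + 0.11×1.9)×10⁻⁴ = 1.139×10⁻⁴ K⁻¹
0–200 m: 200 × 3.57×10⁻⁴ × 1.6 = 0.11424 m
200–1020 m: 820 × 1.139×10⁻⁴ × 0.77 = 0.07191646 m
Δh = 0.11424 + 0.07191646 = 0.18615646 m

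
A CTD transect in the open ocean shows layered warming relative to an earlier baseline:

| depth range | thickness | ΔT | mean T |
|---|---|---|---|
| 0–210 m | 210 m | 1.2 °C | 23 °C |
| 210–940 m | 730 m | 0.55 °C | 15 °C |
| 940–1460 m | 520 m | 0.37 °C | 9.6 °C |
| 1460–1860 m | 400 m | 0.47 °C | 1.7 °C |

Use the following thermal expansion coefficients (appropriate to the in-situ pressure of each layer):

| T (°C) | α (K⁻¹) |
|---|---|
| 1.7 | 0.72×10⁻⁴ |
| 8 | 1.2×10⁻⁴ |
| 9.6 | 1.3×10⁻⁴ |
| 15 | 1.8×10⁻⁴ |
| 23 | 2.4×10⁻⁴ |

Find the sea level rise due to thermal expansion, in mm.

170 mm

Layer 1 at 23 °C → α = 2.4×10⁻⁴ K⁻¹
Layer 2 at 15 °C → α = 1.8×10⁻⁴ K⁻¹
Layer 3 at 9.6 °C → α = 1.3×10⁻⁴ K⁻¹
Layer 4 at 1.7 °C → α = 0.72×10⁻⁴ K⁻¹
0–210 m: 210 × 2.4×10⁻⁴ × 1.2 = 0.06048 m
1.8×10⁻⁴ × 730 × 0.55 = 0.07227 m
Layer 3: 1.3×10⁻⁴ × 520 × 0.37 = 0.025012 m
Layer 4: 0.72×10⁻⁴ × 400 × 0.47 = 0.013536 m
Δh = 0.06048 + 0.07227 + 0.025012 + 0.013536 = 0.171298 m ≈ 170 mm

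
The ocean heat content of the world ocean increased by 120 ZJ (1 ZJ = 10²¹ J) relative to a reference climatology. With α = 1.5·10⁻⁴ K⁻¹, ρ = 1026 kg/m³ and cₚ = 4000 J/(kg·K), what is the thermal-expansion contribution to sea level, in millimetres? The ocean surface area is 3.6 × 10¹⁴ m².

Per unit area: Q = 120×10²¹ / (3.6×10¹⁴) ≈ 3.333×10⁸ J/m²
Δh = αQ/(ρcₚ) = 1.5×10⁻⁴ × 3.333×10⁸ / (1026 × 4000) ≈ 0.012182 m

Δh = 12.2 mm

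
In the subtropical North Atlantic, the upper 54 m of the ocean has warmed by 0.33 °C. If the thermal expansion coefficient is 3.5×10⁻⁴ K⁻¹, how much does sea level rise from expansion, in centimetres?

Δh = αΔT·H = 3.5×10⁻⁴ × 0.33 × 54 = 0.006237 m

about 0.624 cm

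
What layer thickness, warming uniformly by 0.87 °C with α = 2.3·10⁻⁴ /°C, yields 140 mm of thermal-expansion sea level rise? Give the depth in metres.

H ≈ 700 m

H = Δh/(αΔT) = 0.14 / (2.3×10⁻⁴ × 0.87) ≈ 699.7 m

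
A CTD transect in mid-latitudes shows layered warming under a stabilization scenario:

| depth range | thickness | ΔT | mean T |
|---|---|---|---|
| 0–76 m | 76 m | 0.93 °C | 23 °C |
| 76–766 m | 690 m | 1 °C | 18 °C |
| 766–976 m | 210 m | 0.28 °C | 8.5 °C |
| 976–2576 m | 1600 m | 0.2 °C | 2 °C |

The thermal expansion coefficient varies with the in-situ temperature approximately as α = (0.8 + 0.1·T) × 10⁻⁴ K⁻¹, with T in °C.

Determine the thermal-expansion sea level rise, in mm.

240 mm

Layer 1: α = (0.8 + 0.1×23)×10⁻⁴ = 3.1×10⁻⁴ K⁻¹
Layer 2: α = (0.8 + 0.1×18)×10⁻⁴ = 2.6×10⁻⁴ K⁻¹
Layer 3: α = (0.8 + 0.1×8.5)×10⁻⁴ = 1.65×10⁻⁴ K⁻¹
Layer 4: α = (0.8 + 0.1×2)×10⁻⁴ = 1×10⁻⁴ K⁻¹
3.1×10⁻⁴ × 0.93 × 76 = 0.0219108 m
Layer 2: 1 × 2.6×10⁻⁴ × 690 = 0.17940 m
0.28 × 1.65×10⁻⁴ × 210 = 0.009702 m
Layer 4: 1600 × 0.2 × 1×10⁻⁴ = 0.03200 m
Δh = 0.0219108 + 0.17940 + 0.009702 + 0.03200 = 0.2430128 m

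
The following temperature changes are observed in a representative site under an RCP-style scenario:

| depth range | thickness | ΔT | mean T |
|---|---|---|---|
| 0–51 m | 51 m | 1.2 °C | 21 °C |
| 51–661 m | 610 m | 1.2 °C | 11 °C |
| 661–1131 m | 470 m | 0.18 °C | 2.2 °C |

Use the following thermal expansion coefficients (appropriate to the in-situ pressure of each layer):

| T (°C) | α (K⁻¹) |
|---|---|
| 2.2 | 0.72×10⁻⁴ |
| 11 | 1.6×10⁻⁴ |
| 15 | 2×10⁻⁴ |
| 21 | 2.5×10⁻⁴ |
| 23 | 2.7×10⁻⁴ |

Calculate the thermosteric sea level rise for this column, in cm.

Δh ≈ 13.9 cm

Layer 1 at 21 °C → α = 2.5×10⁻⁴ K⁻¹
Layer 2 at 11 °C → α = 1.6×10⁻⁴ K⁻¹
Layer 3 at 2.2 °C → α = 0.72×10⁻⁴ K⁻¹
Layer 1: 2.5×10⁻⁴ × 1.2 × 51 = 0.01530 m
51–661 m: 1.2 × 1.6×10⁻⁴ × 610 = 0.11712 m
Layer 3: 0.72×10⁻⁴ × 470 × 0.18 = 0.0060912 m
Δh = 0.01530 + 0.11712 + 0.0060912 = 0.1385112 m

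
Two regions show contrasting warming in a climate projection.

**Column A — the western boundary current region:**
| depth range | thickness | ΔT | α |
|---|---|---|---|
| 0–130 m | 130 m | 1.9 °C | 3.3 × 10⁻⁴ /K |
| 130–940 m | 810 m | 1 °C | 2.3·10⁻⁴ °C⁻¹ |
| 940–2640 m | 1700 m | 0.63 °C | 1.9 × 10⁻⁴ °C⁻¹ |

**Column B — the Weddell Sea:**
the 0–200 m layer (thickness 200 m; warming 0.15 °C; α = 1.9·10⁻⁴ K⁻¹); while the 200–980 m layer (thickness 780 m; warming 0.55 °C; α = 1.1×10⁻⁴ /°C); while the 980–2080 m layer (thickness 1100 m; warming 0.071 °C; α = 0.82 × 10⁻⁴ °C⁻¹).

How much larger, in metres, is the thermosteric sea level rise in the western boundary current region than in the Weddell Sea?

Δh_A − Δh_B ≈ 0.41 m

A Layer 1: 1.9 × 3.3×10⁻⁴ × 130 = 0.08151 m
A 810 × 1 × 2.3×10⁻⁴ = 0.18630 m
A 940–2640 m: 1.9×10⁻⁴ × 1700 × 0.63 = 0.20349 m
A total: 0.47130 m
B Layer 1: 0.15 × 1.9×10⁻⁴ × 200 = 0.00570 m
B Layer 2: 780 × 1.1×10⁻⁴ × 0.55 = 0.04719 m
B 980–2080 m: 0.82×10⁻⁴ × 0.071 × 1100 = 0.0064042 m
B total: 0.0592942 m
Difference: 0.47130 − 0.0592942 = 0.4120058 m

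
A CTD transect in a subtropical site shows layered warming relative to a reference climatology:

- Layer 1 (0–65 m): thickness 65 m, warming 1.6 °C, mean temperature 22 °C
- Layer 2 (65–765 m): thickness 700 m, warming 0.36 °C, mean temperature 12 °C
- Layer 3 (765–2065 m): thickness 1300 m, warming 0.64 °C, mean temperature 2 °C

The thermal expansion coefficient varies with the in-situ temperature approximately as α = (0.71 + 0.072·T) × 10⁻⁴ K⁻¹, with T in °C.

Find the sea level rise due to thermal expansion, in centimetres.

Layer 1: α = (0.71 + 0.072×22)×10⁻⁴ = 2.294×10⁻⁴ K⁻¹
Layer 2: α = (0.71 + 0.072×12)×10⁻⁴ = 1.574×10⁻⁴ K⁻¹
Layer 3: α = (0.71 + 0.072×2)×10⁻⁴ = 0.854×10⁻⁴ K⁻¹
0–65 m: 2.294×10⁻⁴ × 1.6 × 65 = 0.0238576 m
0.36 × 700 × 1.574×10⁻⁴ = 0.0396648 m
Layer 3: 0.854×10⁻⁴ × 0.64 × 1300 = 0.0710528 m
Δh = 0.0238576 + 0.0396648 + 0.0710528 = 0.1345752 m

Δh ≈ 13.5 cm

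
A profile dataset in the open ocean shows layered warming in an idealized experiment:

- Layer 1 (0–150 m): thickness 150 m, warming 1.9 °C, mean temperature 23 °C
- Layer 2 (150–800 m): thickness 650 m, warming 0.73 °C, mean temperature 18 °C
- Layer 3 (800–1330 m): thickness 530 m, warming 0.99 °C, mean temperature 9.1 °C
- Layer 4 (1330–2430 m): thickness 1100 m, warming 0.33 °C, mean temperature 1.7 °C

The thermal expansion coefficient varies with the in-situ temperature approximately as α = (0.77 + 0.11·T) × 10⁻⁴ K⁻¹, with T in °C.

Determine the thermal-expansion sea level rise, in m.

Layer 1: α = (0.77 + 0.11×23)×10⁻⁴ = 3.3×10⁻⁴ K⁻¹
Layer 2: α = (0.77 + 0.11×18)×10⁻⁴ = 2.75×10⁻⁴ K⁻¹
Layer 3: α = (0.77 + 0.11×9.1)×10⁻⁴ = 1.771×10⁻⁴ K⁻¹
Layer 4: α = (0.77 + 0.11×1.7)×10⁻⁴ = 0.957×10⁻⁴ K⁻¹
Layer 1: 3.3×10⁻⁴ × 150 × 1.9 = 0.09405 m
Layer 2: 0.73 × 2.75×10⁻⁴ × 650 = 0.1304875 m
530 × 1.771×10⁻⁴ × 0.99 = 0.09292437 m
1330–2430 m: 0.957×10⁻⁴ × 0.33 × 1100 = 0.0347391 m
Δh = 0.09405 + 0.1304875 + 0.09292437 + 0.0347391 = 0.35220097 m

0.35 m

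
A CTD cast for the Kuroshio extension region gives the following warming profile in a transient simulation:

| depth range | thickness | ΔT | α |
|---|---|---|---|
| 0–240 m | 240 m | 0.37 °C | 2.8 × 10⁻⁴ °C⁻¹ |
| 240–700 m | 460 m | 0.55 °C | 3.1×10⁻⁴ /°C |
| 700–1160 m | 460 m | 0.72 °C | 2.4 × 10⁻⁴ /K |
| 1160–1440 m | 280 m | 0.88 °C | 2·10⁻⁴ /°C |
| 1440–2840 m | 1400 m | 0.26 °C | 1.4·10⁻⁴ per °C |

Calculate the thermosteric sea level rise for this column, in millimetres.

0–240 m: 240 × 0.37 × 2.8×10⁻⁴ = 0.024864 m
460 × 3.1×10⁻⁴ × 0.55 = 0.07843 m
700–1160 m: 460 × 0.72 × 2.4×10⁻⁴ = 0.079488 m
1160–1440 m: 280 × 2×10⁻⁴ × 0.88 = 0.04928 m
0.26 × 1400 × 1.4×10⁻⁴ = 0.05096 m
Δh = 0.024864 + 0.07843 + 0.079488 + 0.04928 + 0.05096 = 0.283022 m ≈ 283 mm

283 mm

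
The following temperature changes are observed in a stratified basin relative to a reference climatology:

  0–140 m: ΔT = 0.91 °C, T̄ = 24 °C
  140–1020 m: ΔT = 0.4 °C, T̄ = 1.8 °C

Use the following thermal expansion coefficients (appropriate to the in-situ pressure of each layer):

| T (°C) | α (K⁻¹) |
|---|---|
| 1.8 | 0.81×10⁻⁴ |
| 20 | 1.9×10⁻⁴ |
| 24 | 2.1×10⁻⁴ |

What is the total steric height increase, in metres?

Δh = 0.055 m

Layer 1 at 24 °C → α = 2.1×10⁻⁴ K⁻¹
Layer 2 at 1.8 °C → α = 0.81×10⁻⁴ K⁻¹
Layer 1: 0.91 × 2.1×10⁻⁴ × 140 = 0.026754 m
140–1020 m: 0.81×10⁻⁴ × 880 × 0.4 = 0.028512 m
Δh = 0.026754 + 0.028512 = 0.055266 m ≈ 0.055 m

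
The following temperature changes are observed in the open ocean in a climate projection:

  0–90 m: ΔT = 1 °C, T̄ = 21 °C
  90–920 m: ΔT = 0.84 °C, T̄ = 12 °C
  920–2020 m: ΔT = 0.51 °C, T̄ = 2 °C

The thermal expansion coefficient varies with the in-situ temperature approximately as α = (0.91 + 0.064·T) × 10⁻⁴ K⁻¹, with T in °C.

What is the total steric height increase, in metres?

about 0.196 m

Layer 1: α = (0.91 + 0.064×21)×10⁻⁴ = 2.254×10⁻⁴ K⁻¹
Layer 2: α = (0.91 + 0.064×12)×10⁻⁴ = 1.678×10⁻⁴ K⁻¹
Layer 3: α = (0.91 + 0.064×2)×10⁻⁴ = 1.038×10⁻⁴ K⁻¹
0–90 m: 2.254×10⁻⁴ × 90 × 1 = 0.020286 m
830 × 0.84 × 1.678×10⁻⁴ = 0.11699016 m
920–2020 m: 0.51 × 1100 × 1.038×10⁻⁴ = 0.0582318 m
Δh = 0.020286 + 0.11699016 + 0.0582318 = 0.19550796 m ≈ 0.196 m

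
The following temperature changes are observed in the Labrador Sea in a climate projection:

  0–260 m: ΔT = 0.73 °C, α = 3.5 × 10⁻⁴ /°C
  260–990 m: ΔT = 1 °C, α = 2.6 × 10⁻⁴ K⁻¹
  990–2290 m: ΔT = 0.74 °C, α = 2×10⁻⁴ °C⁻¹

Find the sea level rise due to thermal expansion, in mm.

0–260 m: 3.5×10⁻⁴ × 0.73 × 260 = 0.06643 m
1 × 730 × 2.6×10⁻⁴ = 0.18980 m
990–2290 m: 1300 × 2×10⁻⁴ × 0.74 = 0.19240 m
Δh = 0.06643 + 0.18980 + 0.19240 = 0.44863 m

449 mm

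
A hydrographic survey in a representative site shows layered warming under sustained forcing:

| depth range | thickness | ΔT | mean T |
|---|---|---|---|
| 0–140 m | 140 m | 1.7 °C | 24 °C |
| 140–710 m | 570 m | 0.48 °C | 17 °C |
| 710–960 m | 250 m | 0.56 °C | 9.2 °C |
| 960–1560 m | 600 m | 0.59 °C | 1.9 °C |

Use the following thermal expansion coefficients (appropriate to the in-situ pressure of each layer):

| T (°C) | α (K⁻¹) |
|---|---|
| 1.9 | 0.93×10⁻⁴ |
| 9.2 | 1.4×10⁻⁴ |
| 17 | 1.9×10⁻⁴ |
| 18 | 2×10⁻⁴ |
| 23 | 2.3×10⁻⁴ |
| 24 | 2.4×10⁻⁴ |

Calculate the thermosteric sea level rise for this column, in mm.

Δh ≈ 162 mm

Layer 1 at 24 °C → α = 2.4×10⁻⁴ K⁻¹
Layer 2 at 17 °C → α = 1.9×10⁻⁴ K⁻¹
Layer 3 at 9.2 °C → α = 1.4×10⁻⁴ K⁻¹
Layer 4 at 1.9 °C → α = 0.93×10⁻⁴ K⁻¹
Layer 1: 1.7 × 2.4×10⁻⁴ × 140 = 0.05712 m
Layer 2: 570 × 0.48 × 1.9×10⁻⁴ = 0.051984 m
710–960 m: 1.4×10⁻⁴ × 0.56 × 250 = 0.01960 m
600 × 0.93×10⁻⁴ × 0.59 = 0.032922 m
Δh = 0.05712 + 0.051984 + 0.01960 + 0.032922 = 0.161626 m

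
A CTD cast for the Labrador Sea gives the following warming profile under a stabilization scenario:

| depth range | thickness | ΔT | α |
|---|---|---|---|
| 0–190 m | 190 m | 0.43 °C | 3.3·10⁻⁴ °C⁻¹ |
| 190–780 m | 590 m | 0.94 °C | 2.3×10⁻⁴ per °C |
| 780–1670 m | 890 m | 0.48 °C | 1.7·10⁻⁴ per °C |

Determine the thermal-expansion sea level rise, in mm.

0.43 × 190 × 3.3×10⁻⁴ = 0.026961 m
190–780 m: 0.94 × 2.3×10⁻⁴ × 590 = 0.127558 m
Layer 3: 1.7×10⁻⁴ × 890 × 0.48 = 0.072624 m
Δh = 0.026961 + 0.127558 + 0.072624 = 0.227143 m ≈ 227 mm

Δh = 227 mm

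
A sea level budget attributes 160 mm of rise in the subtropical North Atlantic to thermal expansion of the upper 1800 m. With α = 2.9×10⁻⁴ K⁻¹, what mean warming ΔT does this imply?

ΔT = Δh/(αH) = 0.16 / (2.9×10⁻⁴ × 1800) ≈ 0.3065 K

about 0.31 K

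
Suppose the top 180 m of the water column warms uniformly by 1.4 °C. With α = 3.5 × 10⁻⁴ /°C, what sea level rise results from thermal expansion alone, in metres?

Δh = 0.0882 m

Δh = αΔT·H = 3.5×10⁻⁴ × 1.4 × 180 = 0.08820 m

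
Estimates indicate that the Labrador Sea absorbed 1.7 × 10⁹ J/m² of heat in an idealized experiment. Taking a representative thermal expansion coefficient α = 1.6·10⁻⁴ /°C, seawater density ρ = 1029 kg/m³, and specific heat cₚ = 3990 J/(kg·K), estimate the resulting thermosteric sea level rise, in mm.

Δh = αQ/(ρcₚ) = 1.6×10⁻⁴ × 1.7×10⁹ / (1029 × 3990) ≈ 0.066249 m

66 mm of thermosteric rise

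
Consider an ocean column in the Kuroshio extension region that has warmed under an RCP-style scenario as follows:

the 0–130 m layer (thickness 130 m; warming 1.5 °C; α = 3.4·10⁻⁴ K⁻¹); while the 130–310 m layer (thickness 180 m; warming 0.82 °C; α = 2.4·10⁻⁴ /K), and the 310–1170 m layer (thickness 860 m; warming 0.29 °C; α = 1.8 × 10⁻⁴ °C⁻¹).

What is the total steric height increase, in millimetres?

1.5 × 3.4×10⁻⁴ × 130 = 0.06630 m
2.4×10⁻⁴ × 0.82 × 180 = 0.035424 m
0.29 × 860 × 1.8×10⁻⁴ = 0.044892 m
Δh = 0.06630 + 0.035424 + 0.044892 = 0.146616 m

Δh ≈ 147 mm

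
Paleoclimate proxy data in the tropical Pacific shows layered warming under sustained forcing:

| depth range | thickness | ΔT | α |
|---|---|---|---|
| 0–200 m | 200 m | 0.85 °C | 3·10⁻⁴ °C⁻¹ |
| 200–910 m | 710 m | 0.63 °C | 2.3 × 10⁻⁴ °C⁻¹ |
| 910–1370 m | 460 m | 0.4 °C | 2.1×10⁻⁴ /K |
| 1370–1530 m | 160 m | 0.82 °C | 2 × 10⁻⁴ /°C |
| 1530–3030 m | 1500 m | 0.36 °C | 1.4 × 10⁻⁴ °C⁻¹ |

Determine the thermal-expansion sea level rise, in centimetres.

about 29 cm

0–200 m: 3×10⁻⁴ × 0.85 × 200 = 0.05100 m
200–910 m: 0.63 × 2.3×10⁻⁴ × 710 = 0.102879 m
Layer 3: 460 × 2.1×10⁻⁴ × 0.4 = 0.03864 m
0.82 × 160 × 2×10⁻⁴ = 0.02624 m
0.36 × 1500 × 1.4×10⁻⁴ = 0.07560 m
Δh = 0.05100 + 0.102879 + 0.03864 + 0.02624 + 0.07560 = 0.294359 m ≈ 29 cm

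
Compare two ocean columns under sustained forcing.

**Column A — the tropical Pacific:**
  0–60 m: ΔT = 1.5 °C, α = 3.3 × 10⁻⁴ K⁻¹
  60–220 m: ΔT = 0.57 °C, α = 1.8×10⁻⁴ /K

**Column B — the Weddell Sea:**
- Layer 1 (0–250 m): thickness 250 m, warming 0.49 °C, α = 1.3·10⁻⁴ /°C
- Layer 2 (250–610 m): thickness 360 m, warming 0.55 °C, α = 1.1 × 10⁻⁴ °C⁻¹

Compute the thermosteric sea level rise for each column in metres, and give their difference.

A 1.5 × 3.3×10⁻⁴ × 60 = 0.02970 m
A 1.8×10⁻⁴ × 160 × 0.57 = 0.016416 m
A total: 0.046116 m
B Layer 1: 1.3×10⁻⁴ × 250 × 0.49 = 0.015925 m
B 1.1×10⁻⁴ × 0.55 × 360 = 0.02178 m
B total: 0.037705 m
Difference: 0.046116 − 0.037705 = 0.008411 m

Δh_A ≈ 0.0461 m, Δh_B ≈ 0.0377 m; difference ≈ 0.00841 m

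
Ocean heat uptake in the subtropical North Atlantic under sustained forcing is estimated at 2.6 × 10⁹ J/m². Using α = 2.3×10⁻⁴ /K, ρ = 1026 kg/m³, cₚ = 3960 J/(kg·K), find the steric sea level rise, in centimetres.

Δh ≈ 14.7 cm

Δh = αQ/(ρcₚ) = 2.3×10⁻⁴ × 2.6×10⁹ / (1026 × 3960) ≈ 0.14718 m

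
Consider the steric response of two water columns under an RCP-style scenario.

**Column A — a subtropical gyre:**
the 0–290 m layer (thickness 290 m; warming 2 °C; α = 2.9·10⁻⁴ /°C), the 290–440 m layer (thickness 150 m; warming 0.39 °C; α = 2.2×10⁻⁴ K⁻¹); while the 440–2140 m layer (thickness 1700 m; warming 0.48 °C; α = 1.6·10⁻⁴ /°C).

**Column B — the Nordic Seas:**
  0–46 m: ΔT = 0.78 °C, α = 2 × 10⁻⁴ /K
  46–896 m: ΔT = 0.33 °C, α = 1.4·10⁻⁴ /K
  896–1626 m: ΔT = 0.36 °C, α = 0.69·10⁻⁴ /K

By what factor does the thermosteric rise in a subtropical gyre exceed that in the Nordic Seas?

A Layer 1: 2.9×10⁻⁴ × 290 × 2 = 0.16820 m
A 290–440 m: 0.39 × 2.2×10⁻⁴ × 150 = 0.01287 m
A 440–2140 m: 1700 × 0.48 × 1.6×10⁻⁴ = 0.13056 m
A total: 0.31163 m
B Layer 1: 46 × 2×10⁻⁴ × 0.78 = 0.007176 m
B 0.33 × 1.4×10⁻⁴ × 850 = 0.03927 m
B Layer 3: 0.69×10⁻⁴ × 0.36 × 730 = 0.0181332 m
B total: 0.0645792 m
Ratio: 0.31163 / 0.0645792 ≈ 4.826

4.83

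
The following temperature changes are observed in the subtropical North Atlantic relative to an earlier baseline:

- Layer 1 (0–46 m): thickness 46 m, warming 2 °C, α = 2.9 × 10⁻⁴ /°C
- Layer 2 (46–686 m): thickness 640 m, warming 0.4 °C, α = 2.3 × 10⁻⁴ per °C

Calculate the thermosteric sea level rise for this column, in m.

0.0856 m

46 × 2.9×10⁻⁴ × 2 = 0.02668 m
46–686 m: 0.4 × 2.3×10⁻⁴ × 640 = 0.05888 m
Δh = 0.02668 + 0.05888 = 0.08556 m ≈ 0.0856 m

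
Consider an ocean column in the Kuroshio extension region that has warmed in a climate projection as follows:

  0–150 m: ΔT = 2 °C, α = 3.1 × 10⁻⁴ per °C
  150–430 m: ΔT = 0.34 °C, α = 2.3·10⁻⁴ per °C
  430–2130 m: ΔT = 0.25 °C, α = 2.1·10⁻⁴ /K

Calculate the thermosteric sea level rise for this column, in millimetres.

204 mm of thermosteric rise

3.1×10⁻⁴ × 2 × 150 = 0.09300 m
150–430 m: 0.34 × 2.3×10⁻⁴ × 280 = 0.021896 m
1700 × 0.25 × 2.1×10⁻⁴ = 0.08925 m
Δh = 0.09300 + 0.021896 + 0.08925 = 0.204146 m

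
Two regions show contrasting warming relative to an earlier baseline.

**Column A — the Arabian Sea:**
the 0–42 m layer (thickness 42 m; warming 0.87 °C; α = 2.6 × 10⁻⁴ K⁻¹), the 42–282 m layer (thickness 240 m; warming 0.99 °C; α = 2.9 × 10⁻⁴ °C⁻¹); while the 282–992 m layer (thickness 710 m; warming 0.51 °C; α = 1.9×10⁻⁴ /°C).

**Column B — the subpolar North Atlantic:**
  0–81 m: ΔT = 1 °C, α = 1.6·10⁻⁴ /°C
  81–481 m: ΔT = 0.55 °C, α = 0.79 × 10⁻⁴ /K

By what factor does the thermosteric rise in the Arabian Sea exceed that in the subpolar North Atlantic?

A 0–42 m: 42 × 0.87 × 2.6×10⁻⁴ = 0.0095004 m
A 42–282 m: 2.9×10⁻⁴ × 240 × 0.99 = 0.068904 m
A 0.51 × 710 × 1.9×10⁻⁴ = 0.068799 m
A total: 0.1472034 m
B 0–81 m: 1 × 1.6×10⁻⁴ × 81 = 0.01296 m
B Layer 2: 400 × 0.79×10⁻⁴ × 0.55 = 0.01738 m
B total: 0.03034 m
Ratio: 0.1472034 / 0.03034 ≈ 4.852

4.9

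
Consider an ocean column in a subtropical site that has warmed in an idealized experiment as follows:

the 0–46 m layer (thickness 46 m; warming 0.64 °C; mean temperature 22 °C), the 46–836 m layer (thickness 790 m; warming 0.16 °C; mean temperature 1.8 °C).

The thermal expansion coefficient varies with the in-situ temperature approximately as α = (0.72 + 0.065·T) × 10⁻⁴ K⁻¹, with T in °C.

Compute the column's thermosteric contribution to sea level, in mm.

Δh = 17 mm

Layer 1: α = (0.72 + 0.065×22)×10⁻⁴ = 2.15×10⁻⁴ K⁻¹
Layer 2: α = (0.72 + 0.065×1.8)×10⁻⁴ = 0.837×10⁻⁴ K⁻¹
46 × 0.64 × 2.15×10⁻⁴ = 0.0063296 m
0.16 × 790 × 0.837×10⁻⁴ = 0.01057968 m
Δh = 0.0063296 + 0.01057968 = 0.01690928 m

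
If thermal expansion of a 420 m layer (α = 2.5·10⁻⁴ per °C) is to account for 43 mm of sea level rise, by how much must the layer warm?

0.410 K

ΔT = Δh/(αH) = 0.043 / (2.5×10⁻⁴ × 420) ≈ 0.4095 K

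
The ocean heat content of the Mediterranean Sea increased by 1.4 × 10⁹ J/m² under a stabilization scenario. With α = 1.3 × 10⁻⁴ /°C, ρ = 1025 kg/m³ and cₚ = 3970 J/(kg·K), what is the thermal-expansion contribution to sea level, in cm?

Δh = αQ/(ρcₚ) = 1.3×10⁻⁴ × 1.4×10⁹ / (1025 × 3970) ≈ 0.044726 m

4.47 cm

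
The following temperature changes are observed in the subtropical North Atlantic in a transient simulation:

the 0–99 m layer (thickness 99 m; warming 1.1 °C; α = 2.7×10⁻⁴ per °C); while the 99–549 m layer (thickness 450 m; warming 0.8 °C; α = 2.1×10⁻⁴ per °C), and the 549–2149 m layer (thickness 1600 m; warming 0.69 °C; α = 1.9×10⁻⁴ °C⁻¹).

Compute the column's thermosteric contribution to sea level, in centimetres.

0–99 m: 1.1 × 99 × 2.7×10⁻⁴ = 0.029403 m
Layer 2: 450 × 2.1×10⁻⁴ × 0.8 = 0.07560 m
1600 × 1.9×10⁻⁴ × 0.69 = 0.20976 m
Δh = 0.029403 + 0.07560 + 0.20976 = 0.314763 m ≈ 31.5 cm

31.5 cm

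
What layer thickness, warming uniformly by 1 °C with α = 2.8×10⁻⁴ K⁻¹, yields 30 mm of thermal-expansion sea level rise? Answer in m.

107 m

H = Δh/(αΔT) = 0.03 / (2.8×10⁻⁴ × 1) ≈ 107.1 m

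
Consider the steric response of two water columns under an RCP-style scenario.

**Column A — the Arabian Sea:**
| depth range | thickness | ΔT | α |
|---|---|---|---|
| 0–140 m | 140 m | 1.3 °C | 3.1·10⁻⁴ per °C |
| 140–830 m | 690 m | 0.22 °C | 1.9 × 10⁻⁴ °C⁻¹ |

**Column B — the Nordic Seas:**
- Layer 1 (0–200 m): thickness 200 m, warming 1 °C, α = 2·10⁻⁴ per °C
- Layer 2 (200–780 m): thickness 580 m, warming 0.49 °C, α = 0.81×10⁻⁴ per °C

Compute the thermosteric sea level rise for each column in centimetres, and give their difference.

A 1.3 × 3.1×10⁻⁴ × 140 = 0.05642 m
A 140–830 m: 1.9×10⁻⁴ × 690 × 0.22 = 0.028842 m
A total: 0.085262 m
B 1 × 2×10⁻⁴ × 200 = 0.04000 m
B 0.81×10⁻⁴ × 0.49 × 580 = 0.0230202 m
B total: 0.0630202 m
Difference: 0.085262 − 0.0630202 = 0.0222418 m

A: 8.5 cm; B: 6.3 cm; difference 2.2 cm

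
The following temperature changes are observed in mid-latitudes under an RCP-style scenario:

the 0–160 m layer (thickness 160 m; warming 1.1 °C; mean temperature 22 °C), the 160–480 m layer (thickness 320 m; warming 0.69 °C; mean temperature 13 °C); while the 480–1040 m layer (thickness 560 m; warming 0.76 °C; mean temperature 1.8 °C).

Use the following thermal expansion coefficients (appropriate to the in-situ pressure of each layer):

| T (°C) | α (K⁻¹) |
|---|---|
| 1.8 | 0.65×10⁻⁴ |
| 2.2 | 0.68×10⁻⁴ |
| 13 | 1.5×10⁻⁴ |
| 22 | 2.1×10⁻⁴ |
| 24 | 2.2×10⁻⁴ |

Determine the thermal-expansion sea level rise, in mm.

97.7 mm

Layer 1 at 22 °C → α = 2.1×10⁻⁴ K⁻¹
Layer 2 at 13 °C → α = 1.5×10⁻⁴ K⁻¹
Layer 3 at 1.8 °C → α = 0.65×10⁻⁴ K⁻¹
1.1 × 160 × 2.1×10⁻⁴ = 0.03696 m
Layer 2: 320 × 1.5×10⁻⁴ × 0.69 = 0.03312 m
Layer 3: 0.76 × 560 × 0.65×10⁻⁴ = 0.027664 m
Δh = 0.03696 + 0.03312 + 0.027664 = 0.097744 m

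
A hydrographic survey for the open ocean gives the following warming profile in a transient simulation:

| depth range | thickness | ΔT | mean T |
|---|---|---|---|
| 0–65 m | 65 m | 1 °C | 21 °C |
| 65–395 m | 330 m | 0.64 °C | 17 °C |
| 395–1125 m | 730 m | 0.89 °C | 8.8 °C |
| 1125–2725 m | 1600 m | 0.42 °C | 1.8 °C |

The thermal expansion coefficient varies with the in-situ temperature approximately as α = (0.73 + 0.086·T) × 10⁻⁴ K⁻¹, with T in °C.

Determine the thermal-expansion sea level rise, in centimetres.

Layer 1: α = (0.73 + 0.086×21)×10⁻⁴ = 2.536×10⁻⁴ K⁻¹
Layer 2: α = (0.73 + 0.086×17)×10⁻⁴ = 2.192×10⁻⁴ K⁻¹
Layer 3: α = (0.73 + 0.086×8.8)×10⁻⁴ = 1.4868×10⁻⁴ K⁻¹
Layer 4: α = (0.73 + 0.086×1.8)×10⁻⁴ = 0.8848×10⁻⁴ K⁻¹
Layer 1: 65 × 2.536×10⁻⁴ × 1 = 0.016484 m
Layer 2: 2.192×10⁻⁴ × 330 × 0.64 = 0.04629504 m
730 × 0.89 × 1.4868×10⁻⁴ = 0.096597396 m
1125–2725 m: 0.8848×10⁻⁴ × 1600 × 0.42 = 0.05945856 m
Δh = 0.016484 + 0.04629504 + 0.096597396 + 0.05945856 = 0.218834996 m

about 22 cm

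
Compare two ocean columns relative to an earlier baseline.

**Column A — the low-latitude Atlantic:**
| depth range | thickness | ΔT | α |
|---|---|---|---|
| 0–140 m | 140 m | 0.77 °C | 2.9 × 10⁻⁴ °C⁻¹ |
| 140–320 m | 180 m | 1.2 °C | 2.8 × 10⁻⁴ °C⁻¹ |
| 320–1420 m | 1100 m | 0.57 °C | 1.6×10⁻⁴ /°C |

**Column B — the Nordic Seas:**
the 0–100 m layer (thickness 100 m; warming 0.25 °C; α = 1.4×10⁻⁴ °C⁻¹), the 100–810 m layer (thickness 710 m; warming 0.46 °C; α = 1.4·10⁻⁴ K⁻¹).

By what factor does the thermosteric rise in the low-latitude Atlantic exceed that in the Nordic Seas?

A 0–140 m: 2.9×10⁻⁴ × 0.77 × 140 = 0.031262 m
A 180 × 1.2 × 2.8×10⁻⁴ = 0.06048 m
A 320–1420 m: 0.57 × 1100 × 1.6×10⁻⁴ = 0.10032 m
A total: 0.192062 m
B 100 × 1.4×10⁻⁴ × 0.25 = 0.00350 m
B Layer 2: 1.4×10⁻⁴ × 0.46 × 710 = 0.045724 m
B total: 0.049224 m
Ratio: 0.192062 / 0.049224 ≈ 3.902

3.9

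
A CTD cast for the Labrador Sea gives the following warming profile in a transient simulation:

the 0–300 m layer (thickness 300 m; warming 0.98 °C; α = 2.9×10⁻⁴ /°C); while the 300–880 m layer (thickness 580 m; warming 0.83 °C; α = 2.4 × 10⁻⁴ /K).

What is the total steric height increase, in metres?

Layer 1: 300 × 2.9×10⁻⁴ × 0.98 = 0.08526 m
0.83 × 580 × 2.4×10⁻⁴ = 0.115536 m
Δh = 0.08526 + 0.115536 = 0.200796 m

Δh ≈ 0.201 m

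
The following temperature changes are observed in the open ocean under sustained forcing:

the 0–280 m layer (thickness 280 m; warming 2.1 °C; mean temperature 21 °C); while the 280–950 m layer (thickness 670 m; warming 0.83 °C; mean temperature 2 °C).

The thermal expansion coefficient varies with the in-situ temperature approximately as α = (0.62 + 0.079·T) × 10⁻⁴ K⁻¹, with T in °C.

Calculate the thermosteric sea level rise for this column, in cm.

about 18 cm

Layer 1: α = (0.62 + 0.079×21)×10⁻⁴ = 2.279×10⁻⁴ K⁻¹
Layer 2: α = (0.62 + 0.079×2)×10⁻⁴ = 0.778×10⁻⁴ K⁻¹
Layer 1: 2.279×10⁻⁴ × 280 × 2.1 = 0.1340052 m
280–950 m: 0.778×10⁻⁴ × 0.83 × 670 = 0.04326458 m
Δh = 0.1340052 + 0.04326458 = 0.17726978 m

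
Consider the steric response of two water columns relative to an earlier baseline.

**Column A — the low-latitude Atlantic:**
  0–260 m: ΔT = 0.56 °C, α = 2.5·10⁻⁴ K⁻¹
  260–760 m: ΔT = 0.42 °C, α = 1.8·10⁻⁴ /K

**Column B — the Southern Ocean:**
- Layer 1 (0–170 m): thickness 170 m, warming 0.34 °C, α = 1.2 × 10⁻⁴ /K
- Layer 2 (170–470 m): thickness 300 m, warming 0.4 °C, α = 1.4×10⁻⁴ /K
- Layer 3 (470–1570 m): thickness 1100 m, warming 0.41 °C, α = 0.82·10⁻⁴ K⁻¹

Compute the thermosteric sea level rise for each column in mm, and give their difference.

A Layer 1: 260 × 0.56 × 2.5×10⁻⁴ = 0.03640 m
A 260–760 m: 500 × 0.42 × 1.8×10⁻⁴ = 0.03780 m
A total: 0.07420 m
B 0–170 m: 1.2×10⁻⁴ × 0.34 × 170 = 0.006936 m
B 300 × 0.4 × 1.4×10⁻⁴ = 0.01680 m
B Layer 3: 1100 × 0.41 × 0.82×10⁻⁴ = 0.036982 m
B total: 0.060718 m
Difference: 0.07420 − 0.060718 = 0.013482 m

A: 74 mm; B: 61 mm; difference 13 mm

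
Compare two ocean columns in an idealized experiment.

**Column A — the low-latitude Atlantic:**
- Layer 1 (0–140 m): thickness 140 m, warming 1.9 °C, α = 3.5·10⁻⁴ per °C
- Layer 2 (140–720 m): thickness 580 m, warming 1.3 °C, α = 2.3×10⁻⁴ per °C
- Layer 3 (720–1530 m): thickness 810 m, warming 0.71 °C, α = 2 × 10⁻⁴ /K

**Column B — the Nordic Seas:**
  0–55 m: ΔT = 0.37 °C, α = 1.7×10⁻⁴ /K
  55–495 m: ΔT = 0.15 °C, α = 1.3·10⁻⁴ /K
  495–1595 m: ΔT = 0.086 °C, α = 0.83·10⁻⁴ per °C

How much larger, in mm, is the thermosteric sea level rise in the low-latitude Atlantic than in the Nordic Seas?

A Layer 1: 1.9 × 3.5×10⁻⁴ × 140 = 0.09310 m
A Layer 2: 1.3 × 580 × 2.3×10⁻⁴ = 0.17342 m
A 810 × 2×10⁻⁴ × 0.71 = 0.11502 m
A total: 0.38154 m
B 0.37 × 1.7×10⁻⁴ × 55 = 0.0034595 m
B 0.15 × 440 × 1.3×10⁻⁴ = 0.00858 m
B Layer 3: 1100 × 0.83×10⁻⁴ × 0.086 = 0.0078518 m
B total: 0.0198913 m
Difference: 0.38154 − 0.0198913 = 0.3616487 m

360 mm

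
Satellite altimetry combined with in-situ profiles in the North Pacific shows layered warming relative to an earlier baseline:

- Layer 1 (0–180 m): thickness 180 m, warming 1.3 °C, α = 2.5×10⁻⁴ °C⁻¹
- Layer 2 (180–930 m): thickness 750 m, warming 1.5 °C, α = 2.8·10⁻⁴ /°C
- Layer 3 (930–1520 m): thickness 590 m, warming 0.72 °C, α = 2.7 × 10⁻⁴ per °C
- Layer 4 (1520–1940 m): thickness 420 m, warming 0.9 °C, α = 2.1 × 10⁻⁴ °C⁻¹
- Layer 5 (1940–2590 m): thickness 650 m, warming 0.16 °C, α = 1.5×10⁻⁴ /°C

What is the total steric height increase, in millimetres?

Δh ≈ 580 mm

0–180 m: 2.5×10⁻⁴ × 180 × 1.3 = 0.05850 m
Layer 2: 2.8×10⁻⁴ × 1.5 × 750 = 0.31500 m
Layer 3: 590 × 2.7×10⁻⁴ × 0.72 = 0.114696 m
1520–1940 m: 2.1×10⁻⁴ × 0.9 × 420 = 0.07938 m
1940–2590 m: 0.16 × 1.5×10⁻⁴ × 650 = 0.01560 m
Δh = 0.05850 + 0.31500 + 0.114696 + 0.07938 + 0.01560 = 0.583176 m ≈ 580 mm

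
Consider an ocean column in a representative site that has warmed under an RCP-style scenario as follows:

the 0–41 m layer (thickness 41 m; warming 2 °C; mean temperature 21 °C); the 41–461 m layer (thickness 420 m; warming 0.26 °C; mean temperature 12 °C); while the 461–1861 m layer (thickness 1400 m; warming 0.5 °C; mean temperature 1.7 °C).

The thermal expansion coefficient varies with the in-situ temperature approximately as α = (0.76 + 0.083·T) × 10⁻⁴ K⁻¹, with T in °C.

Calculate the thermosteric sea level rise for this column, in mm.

103 mm of thermosteric rise

Layer 1: α = (0.76 + 0.083×21)×10⁻⁴ = 2.503×10⁻⁴ K⁻¹
Layer 2: α = (0.76 + 0.083×12)×10⁻⁴ = 1.756×10⁻⁴ K⁻¹
Layer 3: α = (0.76 + 0.083×1.7)×10⁻⁴ = 0.9011×10⁻⁴ K⁻¹
Layer 1: 41 × 2 × 2.503×10⁻⁴ = 0.0205246 m
41–461 m: 0.26 × 1.756×10⁻⁴ × 420 = 0.01917552 m
1400 × 0.9011×10⁻⁴ × 0.5 = 0.063077 m
Δh = 0.0205246 + 0.01917552 + 0.063077 = 0.10277712 m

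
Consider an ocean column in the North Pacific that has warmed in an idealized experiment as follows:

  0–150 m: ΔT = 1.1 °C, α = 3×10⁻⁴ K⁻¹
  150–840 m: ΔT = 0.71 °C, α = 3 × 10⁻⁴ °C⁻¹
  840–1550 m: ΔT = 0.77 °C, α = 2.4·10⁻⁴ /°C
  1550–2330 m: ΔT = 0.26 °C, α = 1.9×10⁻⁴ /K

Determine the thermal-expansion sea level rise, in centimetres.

0–150 m: 1.1 × 150 × 3×10⁻⁴ = 0.04950 m
150–840 m: 0.71 × 690 × 3×10⁻⁴ = 0.14697 m
Layer 3: 2.4×10⁻⁴ × 0.77 × 710 = 0.131208 m
1550–2330 m: 1.9×10⁻⁴ × 0.26 × 780 = 0.038532 m
Δh = 0.04950 + 0.14697 + 0.131208 + 0.038532 = 0.36621 m

Δh ≈ 37 cm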